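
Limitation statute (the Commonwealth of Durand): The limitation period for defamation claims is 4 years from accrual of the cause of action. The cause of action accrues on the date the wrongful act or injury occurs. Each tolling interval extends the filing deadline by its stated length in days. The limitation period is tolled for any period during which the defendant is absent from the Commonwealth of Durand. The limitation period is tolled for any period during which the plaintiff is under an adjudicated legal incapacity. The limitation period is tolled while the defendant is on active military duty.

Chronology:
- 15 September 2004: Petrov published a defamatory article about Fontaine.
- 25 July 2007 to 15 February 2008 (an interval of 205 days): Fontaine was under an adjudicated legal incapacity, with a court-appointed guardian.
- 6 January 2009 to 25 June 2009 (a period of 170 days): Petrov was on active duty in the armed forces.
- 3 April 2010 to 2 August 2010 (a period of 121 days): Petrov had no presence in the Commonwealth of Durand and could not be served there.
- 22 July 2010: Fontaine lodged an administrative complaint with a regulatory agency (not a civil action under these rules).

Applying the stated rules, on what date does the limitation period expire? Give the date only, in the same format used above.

25 September 2009

The cause of action accrued on 15 September 2004, the date of the act.
4 years from 15 September 2004 is 15 September 2008.
The period was tolled for 205 days by the plaintiff's legal incapacity (25 July 2007 to 15 February 2008), pushing the deadline to 8 April 2009.
The period was tolled for 170 days by the defendant's active military service (6 January 2009 to 25 June 2009), pushing the deadline to 25 September 2009.
The defendant's absence from the jurisdiction from 3 April 2010 to 2 August 2010 began after the period had already run on 25 September 2009, so it has no tolling effect.
The other events in the timeline have no effect on the limitation period under the stated rules.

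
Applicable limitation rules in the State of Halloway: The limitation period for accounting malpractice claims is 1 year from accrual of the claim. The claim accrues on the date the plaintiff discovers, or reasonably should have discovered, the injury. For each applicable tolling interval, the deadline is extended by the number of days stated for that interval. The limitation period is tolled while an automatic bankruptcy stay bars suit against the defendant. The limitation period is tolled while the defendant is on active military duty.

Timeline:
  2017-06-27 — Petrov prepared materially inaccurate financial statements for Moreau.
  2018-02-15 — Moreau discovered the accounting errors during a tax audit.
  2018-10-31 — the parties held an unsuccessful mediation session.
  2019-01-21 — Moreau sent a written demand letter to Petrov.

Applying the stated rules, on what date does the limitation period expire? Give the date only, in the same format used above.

2019-02-15

Accrual is tied to discovery, so the period began on 2018-02-15 rather than on 2017-06-27 when the act occurred.
Adding the 1 year base period to 2018-02-15 gives a deadline of 2019-02-15, before any tolling.
None of the other events listed affects the running of the period under the stated rules.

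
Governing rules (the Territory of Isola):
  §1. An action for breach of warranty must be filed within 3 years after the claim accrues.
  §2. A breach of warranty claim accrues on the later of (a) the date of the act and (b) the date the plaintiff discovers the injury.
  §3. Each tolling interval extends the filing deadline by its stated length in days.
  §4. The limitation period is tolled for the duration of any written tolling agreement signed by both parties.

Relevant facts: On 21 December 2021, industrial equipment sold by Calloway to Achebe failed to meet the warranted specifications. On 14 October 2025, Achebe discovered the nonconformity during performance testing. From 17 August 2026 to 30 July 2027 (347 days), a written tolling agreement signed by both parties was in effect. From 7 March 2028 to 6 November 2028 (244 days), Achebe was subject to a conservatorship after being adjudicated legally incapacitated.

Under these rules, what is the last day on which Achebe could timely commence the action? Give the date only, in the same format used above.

26 September 2029

The claim accrued on 14 October 2025 — the later of the 21 December 2021 act and the 14 October 2025 discovery.
The untolled deadline — 3 years after 14 October 2025 — is 14 October 2028.
Because the written tolling agreement ran from 17 August 2026 to 30 July 2027, the deadline is extended by 347 days to 26 September 2029.
Although the plaintiff's incapacity ran from 7 March 2028 to 6 November 2028, the stated rules do not make that a tolling event, so it is disregarded.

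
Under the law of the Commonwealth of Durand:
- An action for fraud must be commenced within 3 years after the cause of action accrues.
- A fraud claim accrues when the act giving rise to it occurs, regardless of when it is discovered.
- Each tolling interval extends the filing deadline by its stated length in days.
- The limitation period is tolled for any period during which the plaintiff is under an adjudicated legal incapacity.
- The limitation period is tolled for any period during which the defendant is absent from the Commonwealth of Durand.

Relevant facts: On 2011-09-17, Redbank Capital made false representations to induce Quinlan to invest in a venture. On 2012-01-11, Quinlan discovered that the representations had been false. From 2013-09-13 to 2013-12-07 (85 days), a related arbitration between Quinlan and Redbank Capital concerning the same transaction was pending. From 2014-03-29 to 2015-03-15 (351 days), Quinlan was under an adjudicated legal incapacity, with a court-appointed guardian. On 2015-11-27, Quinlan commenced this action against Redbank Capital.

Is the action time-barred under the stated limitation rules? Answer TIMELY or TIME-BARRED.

Because the rule ties accrual to occurrence, the claim accrued on 2011-09-17, not on the 2012-01-11 discovery date.
The untolled deadline — 3 years after 2011-09-17 — is 2014-09-17.
Because the plaintiff's legal incapacity ran from 2014-03-29 to 2015-03-15, the deadline is extended by 351 days to 2015-09-03.
Although a pending arbitration ran from 2013-09-13 to 2013-12-07, the stated rules do not make that a tolling event, so it is disregarded.
Quinlan filed on 2015-11-27, after the 2015-09-03 deadline, so the action is time-barred.

TIME-BARRED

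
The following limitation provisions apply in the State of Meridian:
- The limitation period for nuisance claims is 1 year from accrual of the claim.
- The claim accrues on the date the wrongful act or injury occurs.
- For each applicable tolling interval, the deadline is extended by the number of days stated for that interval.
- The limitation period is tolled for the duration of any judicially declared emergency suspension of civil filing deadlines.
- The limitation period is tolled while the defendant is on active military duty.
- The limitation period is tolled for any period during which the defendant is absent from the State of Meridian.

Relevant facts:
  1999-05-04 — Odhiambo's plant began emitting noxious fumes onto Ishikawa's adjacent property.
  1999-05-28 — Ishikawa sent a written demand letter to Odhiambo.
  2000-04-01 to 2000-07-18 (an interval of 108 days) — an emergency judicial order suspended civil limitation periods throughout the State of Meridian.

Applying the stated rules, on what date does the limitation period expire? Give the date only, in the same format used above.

The claim accrued on 1999-05-04, the date of the act.
The untolled deadline — 1 year after 1999-05-04 — is 2000-05-04.
The emergency suspension of filing deadlines from 2000-04-01 to 2000-07-18 tolled the period for 108 days, extending the deadline to 2000-08-20.
The other events in the timeline have no effect on the limitation period under the stated rules.

2000-08-20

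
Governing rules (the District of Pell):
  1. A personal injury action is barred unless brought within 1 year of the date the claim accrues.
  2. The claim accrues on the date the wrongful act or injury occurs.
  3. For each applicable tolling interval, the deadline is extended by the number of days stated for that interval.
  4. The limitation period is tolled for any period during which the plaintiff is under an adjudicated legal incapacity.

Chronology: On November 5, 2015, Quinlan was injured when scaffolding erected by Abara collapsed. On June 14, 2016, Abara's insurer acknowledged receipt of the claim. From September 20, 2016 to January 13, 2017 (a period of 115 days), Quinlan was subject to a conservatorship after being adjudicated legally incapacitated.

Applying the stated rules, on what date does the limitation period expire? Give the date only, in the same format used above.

February 28, 2017

The claim accrued on November 5, 2015, the date of the act.
1 year from November 5, 2015 is November 5, 2016.
Because the plaintiff's legal incapacity ran from September 20, 2016 to January 13, 2017, the deadline is extended by 115 days to February 28, 2017.
Nothing else in the chronology tolls or restarts the period.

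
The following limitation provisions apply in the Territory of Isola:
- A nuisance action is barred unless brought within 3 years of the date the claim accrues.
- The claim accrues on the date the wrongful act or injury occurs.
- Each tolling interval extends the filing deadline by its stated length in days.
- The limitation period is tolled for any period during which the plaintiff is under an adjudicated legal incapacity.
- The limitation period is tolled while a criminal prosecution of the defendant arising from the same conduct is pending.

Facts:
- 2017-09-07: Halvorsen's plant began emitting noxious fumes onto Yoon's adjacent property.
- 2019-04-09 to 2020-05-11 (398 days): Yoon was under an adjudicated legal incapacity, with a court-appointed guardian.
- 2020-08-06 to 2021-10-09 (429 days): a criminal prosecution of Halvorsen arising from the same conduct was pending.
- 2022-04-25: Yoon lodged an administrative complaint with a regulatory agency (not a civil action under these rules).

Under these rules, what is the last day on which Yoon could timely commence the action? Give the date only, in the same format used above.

The claim accrued on 2017-09-07, when the wrongful act occurred.
The untolled deadline — 3 years after 2017-09-07 — is 2020-09-07.
Because the plaintiff's legal incapacity ran from 2019-04-09 to 2020-05-11, the deadline is extended by 398 days to 2021-10-10.
Because the pending criminal prosecution ran from 2020-08-06 to 2021-10-09, the deadline is extended by 429 days to 2022-12-13.
The other events in the timeline have no effect on the limitation period under the stated rules.

2022-12-13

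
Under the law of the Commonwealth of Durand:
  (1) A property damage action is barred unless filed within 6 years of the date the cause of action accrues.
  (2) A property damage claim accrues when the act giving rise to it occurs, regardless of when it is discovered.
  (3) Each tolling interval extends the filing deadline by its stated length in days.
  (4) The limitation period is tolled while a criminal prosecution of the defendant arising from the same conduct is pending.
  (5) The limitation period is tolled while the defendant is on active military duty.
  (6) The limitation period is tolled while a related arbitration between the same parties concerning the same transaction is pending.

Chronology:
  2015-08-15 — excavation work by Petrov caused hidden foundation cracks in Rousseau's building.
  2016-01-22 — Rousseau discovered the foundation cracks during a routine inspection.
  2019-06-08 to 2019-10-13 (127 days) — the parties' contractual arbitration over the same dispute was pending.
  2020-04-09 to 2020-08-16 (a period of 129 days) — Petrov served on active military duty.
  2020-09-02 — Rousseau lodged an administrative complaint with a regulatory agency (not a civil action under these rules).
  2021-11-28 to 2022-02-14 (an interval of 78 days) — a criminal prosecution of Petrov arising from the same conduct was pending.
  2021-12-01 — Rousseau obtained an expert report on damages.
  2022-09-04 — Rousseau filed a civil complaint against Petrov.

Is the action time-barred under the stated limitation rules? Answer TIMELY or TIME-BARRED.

TIME-BARRED

Accrual is governed by the date of the act, so the period began to run on 2015-08-15; the later discovery on 2016-01-22 is irrelevant under the stated rule.
6 years from 2015-08-15 is 2021-08-15.
The pending related arbitration from 2019-06-08 to 2019-10-13 tolled the period for 127 days, extending the deadline to 2021-12-20.
The defendant's active military service from 2020-04-09 to 2020-08-16 tolled the period for 129 days, extending the deadline to 2022-04-28.
Because the pending criminal prosecution ran from 2021-11-28 to 2022-02-14, the deadline is extended by 78 days to 2022-07-15.
Nothing else in the chronology tolls or restarts the period.
Rousseau filed on 2022-09-04, after the 2022-07-15 deadline, so the action is time-barred.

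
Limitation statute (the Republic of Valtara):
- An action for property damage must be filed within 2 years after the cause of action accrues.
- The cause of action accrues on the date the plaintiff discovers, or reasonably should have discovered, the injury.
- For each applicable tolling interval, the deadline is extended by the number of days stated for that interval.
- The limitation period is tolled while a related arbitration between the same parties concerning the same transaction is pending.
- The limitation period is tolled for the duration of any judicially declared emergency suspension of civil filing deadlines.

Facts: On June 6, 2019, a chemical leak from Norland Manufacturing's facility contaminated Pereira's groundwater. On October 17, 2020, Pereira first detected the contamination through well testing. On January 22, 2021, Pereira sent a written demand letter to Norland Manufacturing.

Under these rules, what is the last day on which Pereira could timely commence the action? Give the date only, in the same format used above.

Under the discovery rule, the claim accrued on October 17, 2020, when Pereira discovered the injury — not on the June 6, 2019 date of the underlying act.
2 years from October 17, 2020 is October 17, 2022.
The other events in the timeline have no effect on the limitation period under the stated rules.

October 17, 2022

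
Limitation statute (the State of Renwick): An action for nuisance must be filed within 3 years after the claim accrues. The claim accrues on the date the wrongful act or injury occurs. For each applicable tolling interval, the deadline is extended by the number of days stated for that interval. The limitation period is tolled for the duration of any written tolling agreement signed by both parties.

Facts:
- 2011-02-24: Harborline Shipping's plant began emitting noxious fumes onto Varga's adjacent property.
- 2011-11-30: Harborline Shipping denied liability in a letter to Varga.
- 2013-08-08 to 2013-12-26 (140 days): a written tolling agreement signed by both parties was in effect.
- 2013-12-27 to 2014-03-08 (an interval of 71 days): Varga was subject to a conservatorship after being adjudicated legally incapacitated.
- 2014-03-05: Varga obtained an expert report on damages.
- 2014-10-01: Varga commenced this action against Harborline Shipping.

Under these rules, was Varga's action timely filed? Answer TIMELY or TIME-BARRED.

TIME-BARRED

The claim accrued on 2011-02-24, when the wrongful act occurred.
3 years from 2011-02-24 is 2014-02-24.
The written tolling agreement from 2013-08-08 to 2013-12-26 tolled the period for 140 days, extending the deadline to 2014-07-14.
Although the plaintiff's incapacity ran from 2013-12-27 to 2014-03-08, the stated rules do not make that a tolling event, so it is disregarded.
The other events in the timeline have no effect on the limitation period under the stated rules.
Filing on 2014-10-01 missed the 2014-07-14 deadline — the action is time-barred.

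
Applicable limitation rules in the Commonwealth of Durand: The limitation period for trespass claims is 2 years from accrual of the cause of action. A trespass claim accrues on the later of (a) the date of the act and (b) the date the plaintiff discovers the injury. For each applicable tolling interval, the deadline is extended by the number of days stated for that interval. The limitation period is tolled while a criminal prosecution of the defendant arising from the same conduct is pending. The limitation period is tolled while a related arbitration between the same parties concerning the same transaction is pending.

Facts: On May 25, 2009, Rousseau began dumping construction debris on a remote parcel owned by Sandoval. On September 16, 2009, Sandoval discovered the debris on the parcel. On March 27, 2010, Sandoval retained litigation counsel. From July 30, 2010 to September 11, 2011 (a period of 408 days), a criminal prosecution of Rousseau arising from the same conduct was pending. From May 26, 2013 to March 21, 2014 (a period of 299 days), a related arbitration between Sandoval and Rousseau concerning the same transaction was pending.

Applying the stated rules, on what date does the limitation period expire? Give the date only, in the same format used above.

Taking the later of the act (May 25, 2009) and discovery (September 16, 2009), the claim accrued on September 16, 2009.
The untolled deadline — 2 years after September 16, 2009 — is September 16, 2011.
The pending criminal prosecution from July 30, 2010 to September 11, 2011 tolled the period for 408 days, extending the deadline to October 28, 2012.
The pending related arbitration starting May 26, 2013 came too late — the period had run on October 28, 2012 — and so does not extend the deadline.
Nothing else in the chronology tolls or restarts the period.

October 28, 2012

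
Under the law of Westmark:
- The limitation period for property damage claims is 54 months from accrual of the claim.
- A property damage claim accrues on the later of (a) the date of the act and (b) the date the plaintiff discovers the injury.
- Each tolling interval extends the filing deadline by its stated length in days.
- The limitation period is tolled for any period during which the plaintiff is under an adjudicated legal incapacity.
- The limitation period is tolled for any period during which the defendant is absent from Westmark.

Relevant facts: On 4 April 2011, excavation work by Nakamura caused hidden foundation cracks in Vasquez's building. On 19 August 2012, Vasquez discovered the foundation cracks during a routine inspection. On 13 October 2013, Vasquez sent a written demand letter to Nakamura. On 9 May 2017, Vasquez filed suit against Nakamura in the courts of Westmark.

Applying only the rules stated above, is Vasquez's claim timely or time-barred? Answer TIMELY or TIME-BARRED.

Taking the later of the act (4 April 2011) and discovery (19 August 2012), the claim accrued on 19 August 2012.
The untolled deadline — 54 months after 19 August 2012 — is 19 February 2017.
Nothing else in the chronology tolls or restarts the period.
Vasquez filed on 9 May 2017, after the 19 February 2017 deadline, so the action is time-barred.

TIME-BARRED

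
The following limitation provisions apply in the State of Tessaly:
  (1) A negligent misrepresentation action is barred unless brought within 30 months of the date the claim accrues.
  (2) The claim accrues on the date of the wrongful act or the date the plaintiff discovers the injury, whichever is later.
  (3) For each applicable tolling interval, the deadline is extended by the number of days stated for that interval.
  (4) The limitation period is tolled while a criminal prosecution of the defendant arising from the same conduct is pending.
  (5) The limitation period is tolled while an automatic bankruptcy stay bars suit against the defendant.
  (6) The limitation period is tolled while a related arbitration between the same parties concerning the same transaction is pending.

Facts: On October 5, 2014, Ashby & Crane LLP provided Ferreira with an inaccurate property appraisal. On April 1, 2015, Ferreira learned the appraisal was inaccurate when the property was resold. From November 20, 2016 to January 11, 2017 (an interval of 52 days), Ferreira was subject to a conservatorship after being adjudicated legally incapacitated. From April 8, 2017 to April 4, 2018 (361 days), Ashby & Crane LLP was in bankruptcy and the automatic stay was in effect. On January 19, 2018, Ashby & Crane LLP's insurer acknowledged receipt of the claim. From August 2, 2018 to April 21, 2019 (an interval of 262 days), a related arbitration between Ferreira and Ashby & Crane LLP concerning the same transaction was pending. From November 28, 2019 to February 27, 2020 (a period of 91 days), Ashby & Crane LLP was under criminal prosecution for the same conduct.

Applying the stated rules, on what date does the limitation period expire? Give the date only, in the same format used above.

June 16, 2019

Taking the later of the act (October 5, 2014) and discovery (April 1, 2015), the claim accrued on April 1, 2015.
30 months from April 1, 2015 is October 1, 2017.
The automatic bankruptcy stay from April 8, 2017 to April 4, 2018 tolled the period for 361 days, extending the deadline to September 27, 2018.
The pending related arbitration from August 2, 2018 to April 21, 2019 tolled the period for 262 days, extending the deadline to June 16, 2019.
The pending criminal prosecution starting November 28, 2019 came too late — the period had run on June 16, 2019 — and so does not extend the deadline.
The plaintiff's legal incapacity from November 20, 2016 to January 11, 2017 does not toll the period, because no stated rule makes the plaintiff's incapacity a tolling event.
None of the other events listed affects the running of the period under the stated rules.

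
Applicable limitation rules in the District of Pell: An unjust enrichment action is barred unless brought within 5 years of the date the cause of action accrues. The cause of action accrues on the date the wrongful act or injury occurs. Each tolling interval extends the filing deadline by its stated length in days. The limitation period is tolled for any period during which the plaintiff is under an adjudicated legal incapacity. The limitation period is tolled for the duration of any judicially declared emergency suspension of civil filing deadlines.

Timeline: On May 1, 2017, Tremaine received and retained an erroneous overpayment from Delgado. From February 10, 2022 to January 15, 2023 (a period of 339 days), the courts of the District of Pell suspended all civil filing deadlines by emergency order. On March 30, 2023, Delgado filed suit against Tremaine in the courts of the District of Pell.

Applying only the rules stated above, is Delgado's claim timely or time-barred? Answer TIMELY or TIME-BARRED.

The claim accrued on May 1, 2017, when the wrongful act occurred.
5 years from May 1, 2017 is May 1, 2022.
The period was tolled for 339 days by the emergency suspension of filing deadlines (February 10, 2022 to January 15, 2023), pushing the deadline to April 5, 2023.
The March 30, 2023 filing precedes the April 5, 2023 deadline; the claim is timely.

TIMELY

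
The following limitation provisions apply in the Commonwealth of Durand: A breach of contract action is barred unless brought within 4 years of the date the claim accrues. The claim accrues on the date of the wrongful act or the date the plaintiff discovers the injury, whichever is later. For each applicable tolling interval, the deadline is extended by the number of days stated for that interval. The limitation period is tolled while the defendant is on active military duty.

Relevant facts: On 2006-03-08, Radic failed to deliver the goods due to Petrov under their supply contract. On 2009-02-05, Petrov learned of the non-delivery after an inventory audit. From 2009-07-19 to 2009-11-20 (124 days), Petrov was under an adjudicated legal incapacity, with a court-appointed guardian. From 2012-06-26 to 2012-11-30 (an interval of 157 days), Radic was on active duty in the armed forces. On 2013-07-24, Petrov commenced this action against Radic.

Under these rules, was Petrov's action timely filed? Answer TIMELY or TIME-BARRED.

Taking the later of the act (2006-03-08) and discovery (2009-02-05), the claim accrued on 2009-02-05.
Adding the 4 years base period to 2009-02-05 gives a deadline of 2013-02-05, before any tolling.
The defendant's active military service from 2012-06-26 to 2012-11-30 tolled the period for 157 days, extending the deadline to 2013-07-12.
The plaintiff's legal incapacity from 2009-07-19 to 2009-11-20 does not toll the period, because no stated rule makes the plaintiff's incapacity a tolling event.
The 2013-07-24 filing falls after the 2013-07-12 deadline; the claim is time-barred.

TIME-BARRED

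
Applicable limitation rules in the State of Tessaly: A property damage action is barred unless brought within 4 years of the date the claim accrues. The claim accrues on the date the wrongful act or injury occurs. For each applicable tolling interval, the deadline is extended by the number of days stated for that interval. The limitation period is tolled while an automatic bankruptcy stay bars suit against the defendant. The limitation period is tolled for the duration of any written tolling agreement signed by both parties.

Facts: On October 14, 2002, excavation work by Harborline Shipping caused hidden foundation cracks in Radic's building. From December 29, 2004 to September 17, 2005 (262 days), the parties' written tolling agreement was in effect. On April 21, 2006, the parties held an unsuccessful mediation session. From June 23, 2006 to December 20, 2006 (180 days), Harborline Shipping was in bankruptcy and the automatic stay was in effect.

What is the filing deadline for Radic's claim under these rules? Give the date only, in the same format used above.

The claim accrued on October 14, 2002, the date of the act.
4 years from October 14, 2002 is October 14, 2006.
The period was tolled for 262 days by the written tolling agreement (December 29, 2004 to September 17, 2005), pushing the deadline to July 3, 2007.
The automatic bankruptcy stay from June 23, 2006 to December 20, 2006 tolled the period for 180 days, extending the deadline to December 30, 2007.
The other events in the timeline have no effect on the limitation period under the stated rules.

December 30, 2007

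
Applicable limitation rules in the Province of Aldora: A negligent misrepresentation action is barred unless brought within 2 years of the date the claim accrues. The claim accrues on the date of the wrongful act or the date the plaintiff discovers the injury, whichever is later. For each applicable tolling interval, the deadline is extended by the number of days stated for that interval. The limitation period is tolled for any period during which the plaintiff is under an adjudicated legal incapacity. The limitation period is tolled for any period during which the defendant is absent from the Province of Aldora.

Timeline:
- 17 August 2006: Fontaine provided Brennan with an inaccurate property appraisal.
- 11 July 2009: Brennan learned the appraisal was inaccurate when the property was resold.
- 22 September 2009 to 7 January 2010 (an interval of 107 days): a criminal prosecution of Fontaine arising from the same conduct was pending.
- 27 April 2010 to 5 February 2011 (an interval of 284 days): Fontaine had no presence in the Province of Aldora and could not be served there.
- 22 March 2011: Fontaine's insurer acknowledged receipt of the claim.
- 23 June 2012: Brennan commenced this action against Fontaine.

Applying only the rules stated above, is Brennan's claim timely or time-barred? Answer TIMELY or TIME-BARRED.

TIME-BARRED

Because discovery on 11 July 2009 post-dates the 17 August 2006 act, accrual under the later-of rule falls on 11 July 2009.
Adding the 2 years base period to 11 July 2009 gives a deadline of 11 July 2011, before any tolling.
The period was tolled for 284 days by the defendant's absence from the jurisdiction (27 April 2010 to 5 February 2011), pushing the deadline to 20 April 2012.
The pending criminal prosecution from 22 September 2009 to 7 January 2010 does not toll the period, because no stated rule makes a criminal prosecution a tolling event.
None of the other events listed affects the running of the period under the stated rules.
The 23 June 2012 filing falls after the 20 April 2012 deadline; the claim is time-barred.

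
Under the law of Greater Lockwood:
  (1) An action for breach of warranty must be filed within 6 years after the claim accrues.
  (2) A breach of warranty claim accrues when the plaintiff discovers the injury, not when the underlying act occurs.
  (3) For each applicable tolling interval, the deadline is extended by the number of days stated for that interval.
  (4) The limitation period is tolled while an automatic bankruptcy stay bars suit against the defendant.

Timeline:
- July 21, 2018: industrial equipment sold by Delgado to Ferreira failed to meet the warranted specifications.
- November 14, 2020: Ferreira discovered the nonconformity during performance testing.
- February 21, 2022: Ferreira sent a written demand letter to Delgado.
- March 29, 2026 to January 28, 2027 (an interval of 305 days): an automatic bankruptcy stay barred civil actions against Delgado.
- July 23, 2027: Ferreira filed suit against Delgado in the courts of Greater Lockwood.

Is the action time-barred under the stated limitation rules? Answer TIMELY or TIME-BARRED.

TIMELY

Accrual is tied to discovery, so the period began on November 14, 2020 rather than on July 21, 2018 when the act occurred.
6 years from November 14, 2020 is November 14, 2026.
The period was tolled for 305 days by the automatic bankruptcy stay (March 29, 2026 to January 28, 2027), pushing the deadline to September 15, 2027.
None of the other events listed affects the running of the period under the stated rules.
Filing on July 23, 2027 beat the September 15, 2027 deadline — the action is timely.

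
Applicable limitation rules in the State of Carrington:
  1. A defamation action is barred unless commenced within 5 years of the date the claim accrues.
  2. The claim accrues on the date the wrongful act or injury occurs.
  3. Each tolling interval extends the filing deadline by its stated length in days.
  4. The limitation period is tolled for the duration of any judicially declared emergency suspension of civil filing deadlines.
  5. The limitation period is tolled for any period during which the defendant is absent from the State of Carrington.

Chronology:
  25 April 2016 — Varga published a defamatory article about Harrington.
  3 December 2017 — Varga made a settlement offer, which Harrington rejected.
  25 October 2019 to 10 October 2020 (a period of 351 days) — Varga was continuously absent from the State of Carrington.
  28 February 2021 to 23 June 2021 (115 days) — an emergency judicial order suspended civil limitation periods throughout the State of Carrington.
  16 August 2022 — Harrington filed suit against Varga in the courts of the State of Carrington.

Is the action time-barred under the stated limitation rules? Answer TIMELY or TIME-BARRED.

The claim accrued on 25 April 2016, the date of the act.
The untolled deadline — 5 years after 25 April 2016 — is 25 April 2021.
The defendant's absence from the jurisdiction from 25 October 2019 to 10 October 2020 tolled the period for 351 days, extending the deadline to 11 April 2022.
The emergency suspension of filing deadlines from 28 February 2021 to 23 June 2021 tolled the period for 115 days, extending the deadline to 4 August 2022.
None of the other events listed affects the running of the period under the stated rules.
Filing on 16 August 2022 missed the 4 August 2022 deadline — the action is time-barred.

TIME-BARRED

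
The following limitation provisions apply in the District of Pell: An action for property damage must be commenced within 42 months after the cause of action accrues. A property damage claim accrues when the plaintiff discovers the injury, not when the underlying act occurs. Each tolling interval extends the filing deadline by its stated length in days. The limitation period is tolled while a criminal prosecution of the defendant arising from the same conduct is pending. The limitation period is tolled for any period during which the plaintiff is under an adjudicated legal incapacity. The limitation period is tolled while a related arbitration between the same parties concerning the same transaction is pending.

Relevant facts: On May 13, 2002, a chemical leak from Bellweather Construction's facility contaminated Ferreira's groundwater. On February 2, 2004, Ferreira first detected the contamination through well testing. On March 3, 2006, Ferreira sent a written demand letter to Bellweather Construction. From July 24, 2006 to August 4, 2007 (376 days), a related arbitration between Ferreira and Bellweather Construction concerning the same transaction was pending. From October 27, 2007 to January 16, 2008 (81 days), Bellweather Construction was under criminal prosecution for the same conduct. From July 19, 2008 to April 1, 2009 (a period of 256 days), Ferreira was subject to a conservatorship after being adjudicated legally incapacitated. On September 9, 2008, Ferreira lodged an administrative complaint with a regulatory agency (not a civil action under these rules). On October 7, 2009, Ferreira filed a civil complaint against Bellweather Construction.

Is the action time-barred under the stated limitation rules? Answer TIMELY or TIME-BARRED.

Under the discovery rule, the claim accrued on February 2, 2004, when Ferreira discovered the injury — not on the May 13, 2002 date of the underlying act.
The untolled deadline — 42 months after February 2, 2004 — is August 2, 2007.
The period was tolled for 376 days by the pending related arbitration (July 24, 2006 to August 4, 2007), pushing the deadline to August 12, 2008.
Because the pending criminal prosecution ran from October 27, 2007 to January 16, 2008, the deadline is extended by 81 days to November 1, 2008.
Because the plaintiff's legal incapacity ran from July 19, 2008 to April 1, 2009, the deadline is extended by 256 days to July 15, 2009.
The other events in the timeline have no effect on the limitation period under the stated rules.
Ferreira filed on October 7, 2009, after the July 15, 2009 deadline, so the action is time-barred.

TIME-BARRED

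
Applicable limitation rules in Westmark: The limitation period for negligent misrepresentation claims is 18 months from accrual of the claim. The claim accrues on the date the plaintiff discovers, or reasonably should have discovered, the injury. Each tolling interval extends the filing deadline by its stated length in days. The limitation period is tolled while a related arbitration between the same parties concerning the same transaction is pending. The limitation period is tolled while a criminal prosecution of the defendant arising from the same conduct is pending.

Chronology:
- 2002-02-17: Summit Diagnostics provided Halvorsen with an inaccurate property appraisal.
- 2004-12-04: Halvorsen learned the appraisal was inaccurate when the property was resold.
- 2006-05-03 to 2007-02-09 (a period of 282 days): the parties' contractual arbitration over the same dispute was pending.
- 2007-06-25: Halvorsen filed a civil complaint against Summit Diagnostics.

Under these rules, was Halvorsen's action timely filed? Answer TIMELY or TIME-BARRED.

Accrual is tied to discovery, so the period began on 2004-12-04 rather than on 2002-02-17 when the act occurred.
Adding the 18 months base period to 2004-12-04 gives a deadline of 2006-06-04, before any tolling.
The period was tolled for 282 days by the pending related arbitration (2006-05-03 to 2007-02-09), pushing the deadline to 2007-03-13.
Halvorsen filed on 2007-06-25, after the 2007-03-13 deadline, so the action is time-barred.

TIME-BARRED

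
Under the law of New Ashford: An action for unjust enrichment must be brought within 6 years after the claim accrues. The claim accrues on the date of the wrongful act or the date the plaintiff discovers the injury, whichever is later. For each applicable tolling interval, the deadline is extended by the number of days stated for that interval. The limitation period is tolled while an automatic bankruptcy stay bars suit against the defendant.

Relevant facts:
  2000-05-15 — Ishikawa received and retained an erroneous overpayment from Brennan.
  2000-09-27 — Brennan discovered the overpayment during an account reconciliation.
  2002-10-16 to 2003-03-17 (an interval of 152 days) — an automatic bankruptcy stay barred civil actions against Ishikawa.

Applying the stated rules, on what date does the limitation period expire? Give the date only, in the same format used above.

2007-02-26

Because discovery on 2000-09-27 post-dates the 2000-05-15 act, accrual under the later-of rule falls on 2000-09-27.
The untolled deadline — 6 years after 2000-09-27 — is 2006-09-27.
Because the automatic bankruptcy stay ran from 2002-10-16 to 2003-03-17, the deadline is extended by 152 days to 2007-02-26.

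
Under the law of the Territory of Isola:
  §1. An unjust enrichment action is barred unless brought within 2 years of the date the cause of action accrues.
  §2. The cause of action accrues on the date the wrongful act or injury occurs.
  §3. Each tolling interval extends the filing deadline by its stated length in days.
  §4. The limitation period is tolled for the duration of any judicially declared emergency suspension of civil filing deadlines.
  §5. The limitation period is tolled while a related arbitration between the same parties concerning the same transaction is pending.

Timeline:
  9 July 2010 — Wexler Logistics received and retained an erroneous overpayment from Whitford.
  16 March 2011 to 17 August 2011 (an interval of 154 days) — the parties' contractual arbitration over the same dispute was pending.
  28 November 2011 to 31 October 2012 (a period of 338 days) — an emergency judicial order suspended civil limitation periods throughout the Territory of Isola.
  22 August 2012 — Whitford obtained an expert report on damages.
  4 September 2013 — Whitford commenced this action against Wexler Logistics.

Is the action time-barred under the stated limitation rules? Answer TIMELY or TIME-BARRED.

TIMELY

The limitation period began to run on 9 July 2010.
Adding the 2 years base period to 9 July 2010 gives a deadline of 9 July 2012, before any tolling.
The period was tolled for 154 days by the pending related arbitration (16 March 2011 to 17 August 2011), pushing the deadline to 10 December 2012.
The period was tolled for 338 days by the emergency suspension of filing deadlines (28 November 2011 to 31 October 2012), pushing the deadline to 13 November 2013.
Nothing else in the chronology tolls or restarts the period.
The 4 September 2013 filing precedes the 13 November 2013 deadline; the claim is timely.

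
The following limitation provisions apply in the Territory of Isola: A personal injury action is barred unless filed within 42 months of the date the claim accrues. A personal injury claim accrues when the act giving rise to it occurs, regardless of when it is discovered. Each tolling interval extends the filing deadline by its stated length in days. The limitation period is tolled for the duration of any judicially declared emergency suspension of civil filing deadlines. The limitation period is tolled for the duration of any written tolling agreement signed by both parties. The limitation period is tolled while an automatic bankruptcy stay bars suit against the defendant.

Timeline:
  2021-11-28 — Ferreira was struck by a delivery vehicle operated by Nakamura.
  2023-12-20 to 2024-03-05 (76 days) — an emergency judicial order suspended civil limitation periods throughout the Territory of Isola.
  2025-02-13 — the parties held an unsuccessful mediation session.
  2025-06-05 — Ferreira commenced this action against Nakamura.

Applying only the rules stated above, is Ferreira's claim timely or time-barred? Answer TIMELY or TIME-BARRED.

The claim accrued on 2021-11-28, the date of the act.
42 months from 2021-11-28 is 2025-05-28.
The period was tolled for 76 days by the emergency suspension of filing deadlines (2023-12-20 to 2024-03-05), pushing the deadline to 2025-08-12.
The other events in the timeline have no effect on the limitation period under the stated rules.
Ferreira filed on 2025-06-05, before the 2025-08-12 deadline, so the action is timely.

TIMELY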